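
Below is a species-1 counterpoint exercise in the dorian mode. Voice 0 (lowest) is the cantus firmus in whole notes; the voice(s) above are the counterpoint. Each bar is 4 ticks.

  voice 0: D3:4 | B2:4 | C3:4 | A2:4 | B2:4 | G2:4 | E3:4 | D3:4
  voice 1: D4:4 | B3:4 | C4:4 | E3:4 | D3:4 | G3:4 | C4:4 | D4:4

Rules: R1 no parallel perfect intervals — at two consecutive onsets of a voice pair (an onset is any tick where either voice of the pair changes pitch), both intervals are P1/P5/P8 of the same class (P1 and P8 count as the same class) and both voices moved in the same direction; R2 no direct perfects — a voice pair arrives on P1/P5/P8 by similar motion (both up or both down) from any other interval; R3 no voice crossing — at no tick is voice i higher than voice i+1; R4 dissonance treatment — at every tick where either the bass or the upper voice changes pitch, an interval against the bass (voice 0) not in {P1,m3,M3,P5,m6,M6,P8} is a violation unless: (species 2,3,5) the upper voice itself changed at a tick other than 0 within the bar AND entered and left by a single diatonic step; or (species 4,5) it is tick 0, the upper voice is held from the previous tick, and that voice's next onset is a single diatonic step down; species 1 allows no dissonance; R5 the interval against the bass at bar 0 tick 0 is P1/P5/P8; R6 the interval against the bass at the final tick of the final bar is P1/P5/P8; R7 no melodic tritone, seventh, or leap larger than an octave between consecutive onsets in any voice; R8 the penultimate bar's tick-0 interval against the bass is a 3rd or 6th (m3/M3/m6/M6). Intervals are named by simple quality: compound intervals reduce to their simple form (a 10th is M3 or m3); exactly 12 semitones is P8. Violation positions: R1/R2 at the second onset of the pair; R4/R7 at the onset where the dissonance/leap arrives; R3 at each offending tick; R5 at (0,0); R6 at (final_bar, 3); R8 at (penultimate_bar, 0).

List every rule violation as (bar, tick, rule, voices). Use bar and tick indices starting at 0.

bar 0: v0=D3 v1=D4 downbeat P8
bar 1: v0=B2 v1=B3 downbeat P8
bar 2: v0=C3 v1=C4 downbeat P8
bar 3: v0=A2 v1=E3 downbeat P5
bar 4: v0=B2 v1=D3 downbeat m3
bar 5: v0=G2 v1=G3 downbeat P8
bar 6: v0=E3 v1=C4 downbeat m6
bar 7: v0=D3 v1=D4 downbeat P8
  -> R1 @ bar 1 tick 0 v(0, 1): D3/D4 P8 -> B2/B3 P8 similar
  -> R1 @ bar 2 tick 0 v(0, 1): B2/B3 P8 -> C3/C4 P8 similar
  -> R2 @ bar 3 tick 0 v(0, 1): C3/C4 P8 -> A2/E3 P5 similar

(1, 0, R1, (0, 1))
(2, 0, R1, (0, 1))
(3, 0, R2, (0, 1))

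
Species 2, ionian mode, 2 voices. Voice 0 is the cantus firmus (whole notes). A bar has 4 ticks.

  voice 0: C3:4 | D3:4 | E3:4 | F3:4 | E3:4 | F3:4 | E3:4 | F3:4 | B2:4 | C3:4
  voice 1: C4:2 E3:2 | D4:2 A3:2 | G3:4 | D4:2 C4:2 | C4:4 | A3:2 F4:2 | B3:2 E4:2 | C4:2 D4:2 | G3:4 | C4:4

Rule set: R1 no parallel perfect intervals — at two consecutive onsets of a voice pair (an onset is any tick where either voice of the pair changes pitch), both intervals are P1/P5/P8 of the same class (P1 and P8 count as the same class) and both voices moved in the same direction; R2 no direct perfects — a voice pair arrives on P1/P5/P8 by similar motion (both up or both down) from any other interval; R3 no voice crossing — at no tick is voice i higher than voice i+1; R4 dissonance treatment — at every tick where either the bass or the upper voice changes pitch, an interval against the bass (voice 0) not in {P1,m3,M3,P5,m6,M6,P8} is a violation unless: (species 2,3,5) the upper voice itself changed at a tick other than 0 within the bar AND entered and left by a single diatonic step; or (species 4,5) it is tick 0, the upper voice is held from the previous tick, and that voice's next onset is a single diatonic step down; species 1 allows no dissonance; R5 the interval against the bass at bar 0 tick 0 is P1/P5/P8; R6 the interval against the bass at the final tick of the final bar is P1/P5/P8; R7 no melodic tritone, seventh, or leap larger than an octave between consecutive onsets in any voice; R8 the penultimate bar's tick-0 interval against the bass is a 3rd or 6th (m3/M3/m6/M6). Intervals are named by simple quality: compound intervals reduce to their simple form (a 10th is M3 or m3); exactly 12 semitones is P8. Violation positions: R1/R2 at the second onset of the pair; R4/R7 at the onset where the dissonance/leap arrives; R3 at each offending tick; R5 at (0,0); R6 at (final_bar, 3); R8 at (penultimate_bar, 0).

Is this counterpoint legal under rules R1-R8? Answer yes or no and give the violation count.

No (6 violations)

bar 0: v0=C3 v1=C4 (P8)
bar 1: v0=D3 v1=D4 (P8)
bar 2: v0=E3 v1=G3 (m3)
bar 3: v0=F3 v1=D4 (M6)
bar 4: v0=E3 v1=C4 (m6)
bar 5: v0=F3 v1=A3 (M3)
bar 6: v0=E3 v1=B3 (P5)
bar 7: v0=F3 v1=C4 (P5)
bar 8: v0=B2 v1=G3 (m6)
bar 9: v0=C3 v1=C4 (P8)
  R2 @ bar1.0: C3/E3 M3 -> D3/D4 P8 similar
  R7 @ bar1.0: E3->D4 leap 10st
  R2 @ bar6.0: F3/F4 P8 -> E3/B3 P5 similar
  R7 @ bar6.0: F4->B3 leap 6st
  R7 @ bar8.0: F3->B2 leap 6st
  R2 @ bar9.0: B2/G3 m6 -> C3/C4 P8 similar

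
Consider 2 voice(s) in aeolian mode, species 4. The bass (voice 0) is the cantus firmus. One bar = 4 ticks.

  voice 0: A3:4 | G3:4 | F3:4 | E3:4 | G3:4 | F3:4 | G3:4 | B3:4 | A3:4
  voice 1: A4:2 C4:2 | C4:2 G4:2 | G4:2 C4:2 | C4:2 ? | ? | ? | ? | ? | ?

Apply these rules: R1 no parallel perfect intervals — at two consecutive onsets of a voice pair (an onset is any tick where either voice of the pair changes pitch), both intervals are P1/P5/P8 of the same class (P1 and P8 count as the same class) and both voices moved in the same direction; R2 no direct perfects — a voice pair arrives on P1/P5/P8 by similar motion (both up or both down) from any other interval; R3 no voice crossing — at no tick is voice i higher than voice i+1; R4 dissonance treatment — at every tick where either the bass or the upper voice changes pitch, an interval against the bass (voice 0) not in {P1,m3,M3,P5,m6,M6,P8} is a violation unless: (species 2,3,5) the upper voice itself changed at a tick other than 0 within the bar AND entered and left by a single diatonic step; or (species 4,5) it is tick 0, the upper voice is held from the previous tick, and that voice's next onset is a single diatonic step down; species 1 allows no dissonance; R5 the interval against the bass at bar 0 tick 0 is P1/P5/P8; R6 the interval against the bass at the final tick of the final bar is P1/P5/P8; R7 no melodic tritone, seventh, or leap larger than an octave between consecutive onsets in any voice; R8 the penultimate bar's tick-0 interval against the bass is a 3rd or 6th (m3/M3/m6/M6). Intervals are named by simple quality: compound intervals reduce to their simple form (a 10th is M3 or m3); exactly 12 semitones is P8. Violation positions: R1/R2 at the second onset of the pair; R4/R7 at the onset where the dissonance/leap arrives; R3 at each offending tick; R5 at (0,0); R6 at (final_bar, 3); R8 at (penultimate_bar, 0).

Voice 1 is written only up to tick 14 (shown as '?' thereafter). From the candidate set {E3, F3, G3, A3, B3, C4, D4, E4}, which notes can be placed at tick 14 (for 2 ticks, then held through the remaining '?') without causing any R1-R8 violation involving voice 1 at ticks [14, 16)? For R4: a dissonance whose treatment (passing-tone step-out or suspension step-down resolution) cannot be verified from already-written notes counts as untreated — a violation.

E3: legal
F3: violates R4
G3: legal
A3: violates R4
B3: legal
C4: legal
D4: violates R4
E4: legal

{B3, C4, E3, E4, G3}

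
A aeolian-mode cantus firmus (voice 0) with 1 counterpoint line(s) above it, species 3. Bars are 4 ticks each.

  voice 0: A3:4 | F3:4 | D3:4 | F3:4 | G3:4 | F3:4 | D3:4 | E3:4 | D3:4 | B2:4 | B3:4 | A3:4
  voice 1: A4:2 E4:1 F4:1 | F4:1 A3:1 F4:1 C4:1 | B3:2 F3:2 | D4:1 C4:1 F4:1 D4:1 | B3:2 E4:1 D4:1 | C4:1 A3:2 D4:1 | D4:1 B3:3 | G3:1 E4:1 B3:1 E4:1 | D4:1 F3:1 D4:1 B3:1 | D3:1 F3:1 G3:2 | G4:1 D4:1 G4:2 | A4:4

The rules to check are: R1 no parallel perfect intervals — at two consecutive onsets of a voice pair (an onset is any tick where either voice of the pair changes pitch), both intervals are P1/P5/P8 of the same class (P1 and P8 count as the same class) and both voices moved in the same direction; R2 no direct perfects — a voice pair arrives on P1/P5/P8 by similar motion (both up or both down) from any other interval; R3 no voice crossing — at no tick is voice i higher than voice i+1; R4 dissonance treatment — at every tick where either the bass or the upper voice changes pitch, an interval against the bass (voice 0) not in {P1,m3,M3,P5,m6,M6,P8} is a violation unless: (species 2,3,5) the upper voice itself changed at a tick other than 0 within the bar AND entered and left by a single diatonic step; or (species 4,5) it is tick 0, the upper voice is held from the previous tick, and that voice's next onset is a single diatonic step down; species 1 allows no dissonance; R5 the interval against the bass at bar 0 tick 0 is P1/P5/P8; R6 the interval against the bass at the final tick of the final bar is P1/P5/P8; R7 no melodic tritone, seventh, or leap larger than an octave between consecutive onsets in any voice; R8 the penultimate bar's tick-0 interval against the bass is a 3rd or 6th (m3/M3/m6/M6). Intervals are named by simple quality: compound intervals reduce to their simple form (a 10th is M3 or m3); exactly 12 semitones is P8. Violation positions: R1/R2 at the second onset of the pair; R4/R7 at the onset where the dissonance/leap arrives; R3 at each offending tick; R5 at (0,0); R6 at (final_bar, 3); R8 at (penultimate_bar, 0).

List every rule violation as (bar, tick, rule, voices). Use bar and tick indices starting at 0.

bar 0: v0=A3 v1=A4 downbeat P8
bar 1: v0=F3 v1=F4 downbeat P8
bar 2: v0=D3 v1=B3 downbeat M6
bar 3: v0=F3 v1=D4 downbeat M6
bar 4: v0=G3 v1=B3 downbeat M3
bar 5: v0=F3 v1=C4 downbeat P5
bar 6: v0=D3 v1=D4 downbeat P8
bar 7: v0=E3 v1=G3 downbeat m3
bar 8: v0=D3 v1=D4 downbeat P8
bar 9: v0=B2 v1=D3 downbeat m3
bar 10: v0=B3 v1=G4 downbeat m6
bar 11: v0=A3 v1=A4 downbeat P8
  -> R7 @ bar 2 tick 2 v(1,): B3->F3 leap 6st
  -> R1 @ bar 5 tick 0 v(0, 1): G3/D4 P5 -> F3/C4 P5 similar
  -> R1 @ bar 8 tick 0 v(0, 1): E3/E4 P8 -> D3/D4 P8 similar
  -> R4 @ bar 9 tick 1 v(0, 1): B2/F3 TT untreated

(2, 2, R7, (1,))
(5, 0, R1, (0, 1))
(8, 0, R1, (0, 1))
(9, 1, R4, (0, 1))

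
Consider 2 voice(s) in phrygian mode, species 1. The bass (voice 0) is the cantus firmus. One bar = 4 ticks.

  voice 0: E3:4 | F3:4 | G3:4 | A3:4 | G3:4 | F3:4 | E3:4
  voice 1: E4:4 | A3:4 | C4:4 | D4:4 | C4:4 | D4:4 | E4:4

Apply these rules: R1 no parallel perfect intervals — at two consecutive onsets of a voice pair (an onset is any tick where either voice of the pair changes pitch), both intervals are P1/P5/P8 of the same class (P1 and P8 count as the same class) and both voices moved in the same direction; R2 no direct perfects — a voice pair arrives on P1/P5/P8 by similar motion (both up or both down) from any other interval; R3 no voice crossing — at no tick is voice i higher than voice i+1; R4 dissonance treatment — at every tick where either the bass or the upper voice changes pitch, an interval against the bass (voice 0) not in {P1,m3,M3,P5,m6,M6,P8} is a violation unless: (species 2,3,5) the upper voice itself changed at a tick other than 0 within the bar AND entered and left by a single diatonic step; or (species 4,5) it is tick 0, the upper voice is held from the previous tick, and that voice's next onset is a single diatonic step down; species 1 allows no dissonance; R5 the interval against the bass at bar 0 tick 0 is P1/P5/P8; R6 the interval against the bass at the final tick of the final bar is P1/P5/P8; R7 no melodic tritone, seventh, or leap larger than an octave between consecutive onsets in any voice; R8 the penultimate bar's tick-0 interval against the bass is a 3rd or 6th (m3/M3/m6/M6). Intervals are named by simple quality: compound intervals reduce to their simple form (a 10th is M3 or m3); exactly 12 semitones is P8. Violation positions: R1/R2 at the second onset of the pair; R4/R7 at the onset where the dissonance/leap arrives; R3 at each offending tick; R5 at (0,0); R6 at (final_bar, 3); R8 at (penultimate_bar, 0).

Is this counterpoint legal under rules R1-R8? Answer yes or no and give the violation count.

bar 0: v0=E3 v1=E4 (P8)
bar 1: v0=F3 v1=A3 (M3)
bar 2: v0=G3 v1=C4 (P4)
bar 3: v0=A3 v1=D4 (P4)
bar 4: v0=G3 v1=C4 (P4)
bar 5: v0=F3 v1=D4 (M6)
bar 6: v0=E3 v1=E4 (P8)
  R4 @ bar2.0: G3/C4 P4 untreated
  R4 @ bar3.0: A3/D4 P4 untreated
  R4 @ bar4.0: G3/C4 P4 untreated

No (3 violations)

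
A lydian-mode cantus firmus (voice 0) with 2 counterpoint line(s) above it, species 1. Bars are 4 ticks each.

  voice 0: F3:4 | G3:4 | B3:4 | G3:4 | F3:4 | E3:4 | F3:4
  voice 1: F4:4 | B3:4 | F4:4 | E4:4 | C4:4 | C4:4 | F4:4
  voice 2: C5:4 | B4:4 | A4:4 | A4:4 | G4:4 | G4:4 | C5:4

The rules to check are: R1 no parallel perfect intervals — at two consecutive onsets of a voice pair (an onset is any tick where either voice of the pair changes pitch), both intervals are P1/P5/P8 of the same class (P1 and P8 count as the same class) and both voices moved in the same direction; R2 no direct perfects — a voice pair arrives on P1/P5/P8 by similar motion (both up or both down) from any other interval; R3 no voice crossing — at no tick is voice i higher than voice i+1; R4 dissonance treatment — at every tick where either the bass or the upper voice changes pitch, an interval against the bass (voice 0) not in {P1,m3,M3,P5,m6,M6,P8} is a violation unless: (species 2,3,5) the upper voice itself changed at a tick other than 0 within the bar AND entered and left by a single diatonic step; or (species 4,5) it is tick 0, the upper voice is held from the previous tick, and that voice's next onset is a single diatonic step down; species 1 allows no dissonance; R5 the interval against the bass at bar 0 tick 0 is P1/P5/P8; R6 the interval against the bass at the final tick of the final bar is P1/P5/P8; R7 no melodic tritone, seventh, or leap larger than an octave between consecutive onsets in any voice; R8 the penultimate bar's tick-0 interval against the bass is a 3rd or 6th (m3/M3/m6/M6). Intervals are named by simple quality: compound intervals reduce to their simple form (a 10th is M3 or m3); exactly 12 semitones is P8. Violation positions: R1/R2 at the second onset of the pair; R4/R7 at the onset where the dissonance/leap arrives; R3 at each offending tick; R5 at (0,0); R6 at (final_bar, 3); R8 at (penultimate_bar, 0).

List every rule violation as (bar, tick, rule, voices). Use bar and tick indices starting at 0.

(1, 0, R2, (1, 2))
(1, 0, R7, (1,))
(2, 0, R4, (0, 1))
(2, 0, R4, (0, 2))
(2, 0, R7, (1,))
(3, 0, R4, (0, 2))
(4, 0, R2, (0, 1))
(4, 0, R2, (1, 2))
(4, 0, R4, (0, 2))
(6, 0, R1, (1, 2))
(6, 0, R2, (0, 1))
(6, 0, R2, (0, 2))

bar 0: v0=F3 v1=F4 v2=C5 downbeat P5
bar 1: v0=G3 v1=B3 v2=B4 downbeat M3
bar 2: v0=B3 v1=F4 v2=A4 downbeat m7
bar 3: v0=G3 v1=E4 v2=A4 downbeat M2
bar 4: v0=F3 v1=C4 v2=G4 downbeat M2
bar 5: v0=E3 v1=C4 v2=G4 downbeat m3
bar 6: v0=F3 v1=F4 v2=C5 downbeat P5
  -> R2 @ bar 1 tick 0 v(1, 2): F4/C5 P5 -> B3/B4 P8 similar
  -> R7 @ bar 1 tick 0 v(1,): F4->B3 leap 6st
  -> R4 @ bar 2 tick 0 v(0, 1): B3/F4 TT untreated
  -> R4 @ bar 2 tick 0 v(0, 2): B3/A4 m7 untreated
  -> R7 @ bar 2 tick 0 v(1,): B3->F4 leap 6st
  -> R4 @ bar 3 tick 0 v(0, 2): G3/A4 M2 untreated
  -> R2 @ bar 4 tick 0 v(0, 1): G3/E4 M6 -> F3/C4 P5 similar
  -> R2 @ bar 4 tick 0 v(1, 2): E4/A4 P4 -> C4/G4 P5 similar
  -> R4 @ bar 4 tick 0 v(0, 2): F3/G4 M2 untreated
  -> R1 @ bar 6 tick 0 v(1, 2): C4/G4 P5 -> F4/C5 P5 similar
  -> R2 @ bar 6 tick 0 v(0, 1): E3/C4 m6 -> F3/F4 P8 similar
  -> R2 @ bar 6 tick 0 v(0, 2): E3/G4 m3 -> F3/C5 P5 similar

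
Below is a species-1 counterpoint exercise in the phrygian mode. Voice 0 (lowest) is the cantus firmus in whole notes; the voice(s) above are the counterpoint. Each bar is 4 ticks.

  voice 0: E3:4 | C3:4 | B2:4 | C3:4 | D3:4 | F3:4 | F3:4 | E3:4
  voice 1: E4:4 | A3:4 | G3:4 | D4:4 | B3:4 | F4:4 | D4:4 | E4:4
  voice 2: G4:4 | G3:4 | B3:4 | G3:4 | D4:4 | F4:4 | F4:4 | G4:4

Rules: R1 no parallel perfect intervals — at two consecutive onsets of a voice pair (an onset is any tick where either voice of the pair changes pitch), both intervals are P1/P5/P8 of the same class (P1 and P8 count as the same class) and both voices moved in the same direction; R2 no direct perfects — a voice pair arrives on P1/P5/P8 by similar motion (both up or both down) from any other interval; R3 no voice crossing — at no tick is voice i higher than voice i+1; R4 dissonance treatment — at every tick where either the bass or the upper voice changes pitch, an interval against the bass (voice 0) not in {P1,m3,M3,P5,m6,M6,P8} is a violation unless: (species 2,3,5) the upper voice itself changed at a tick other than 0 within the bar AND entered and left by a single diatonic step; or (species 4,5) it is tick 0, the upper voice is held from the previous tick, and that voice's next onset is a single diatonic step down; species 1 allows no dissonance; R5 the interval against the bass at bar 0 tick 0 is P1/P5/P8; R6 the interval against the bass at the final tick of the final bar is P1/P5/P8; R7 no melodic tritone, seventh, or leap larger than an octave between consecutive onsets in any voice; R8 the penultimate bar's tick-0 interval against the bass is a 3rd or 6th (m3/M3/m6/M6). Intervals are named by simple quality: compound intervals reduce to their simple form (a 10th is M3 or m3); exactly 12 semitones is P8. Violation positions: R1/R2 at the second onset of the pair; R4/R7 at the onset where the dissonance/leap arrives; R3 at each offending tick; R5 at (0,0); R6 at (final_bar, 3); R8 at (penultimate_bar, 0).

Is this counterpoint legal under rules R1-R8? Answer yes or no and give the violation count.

No (18 violations)

bar 0: v0=E3 v1=E4 v2=G4 (m3)
bar 1: v0=C3 v1=A3 v2=G3 (P5)
bar 2: v0=B2 v1=G3 v2=B3 (P8)
bar 3: v0=C3 v1=D4 v2=G3 (P5)
bar 4: v0=D3 v1=B3 v2=D4 (P8)
bar 5: v0=F3 v1=F4 v2=F4 (P8)
bar 6: v0=F3 v1=D4 v2=F4 (P8)
bar 7: v0=E3 v1=E4 v2=G4 (m3)
  R5 @ bar0.0: opens on m3
  R2 @ bar1.0: E3/G4 m3 -> C3/G3 P5 similar
  R3 @ bar1.0: A3 above G3
  R3 @ bar1.1: A3 above G3
  R3 @ bar1.2: A3 above G3
  R3 @ bar1.3: A3 above G3
  R3 @ bar3.0: D4 above G3
  R4 @ bar3.0: C3/D4 M2 untreated
  R3 @ bar3.1: D4 above G3
  R3 @ bar3.2: D4 above G3
  R3 @ bar3.3: D4 above G3
  R2 @ bar4.0: C3/G3 P5 -> D3/D4 P8 similar
  R1 @ bar5.0: D3/D4 P8 -> F3/F4 P8 similar
  R2 @ bar5.0: D3/B3 M6 -> F3/F4 P8 similar
  R2 @ bar5.0: B3/D4 m3 -> F4/F4 P1 similar
  R7 @ bar5.0: B3->F4 leap 6st
  R8 @ bar6.0: penult P8 not 3rd/6th
  R6 @ bar7.3: closes on m3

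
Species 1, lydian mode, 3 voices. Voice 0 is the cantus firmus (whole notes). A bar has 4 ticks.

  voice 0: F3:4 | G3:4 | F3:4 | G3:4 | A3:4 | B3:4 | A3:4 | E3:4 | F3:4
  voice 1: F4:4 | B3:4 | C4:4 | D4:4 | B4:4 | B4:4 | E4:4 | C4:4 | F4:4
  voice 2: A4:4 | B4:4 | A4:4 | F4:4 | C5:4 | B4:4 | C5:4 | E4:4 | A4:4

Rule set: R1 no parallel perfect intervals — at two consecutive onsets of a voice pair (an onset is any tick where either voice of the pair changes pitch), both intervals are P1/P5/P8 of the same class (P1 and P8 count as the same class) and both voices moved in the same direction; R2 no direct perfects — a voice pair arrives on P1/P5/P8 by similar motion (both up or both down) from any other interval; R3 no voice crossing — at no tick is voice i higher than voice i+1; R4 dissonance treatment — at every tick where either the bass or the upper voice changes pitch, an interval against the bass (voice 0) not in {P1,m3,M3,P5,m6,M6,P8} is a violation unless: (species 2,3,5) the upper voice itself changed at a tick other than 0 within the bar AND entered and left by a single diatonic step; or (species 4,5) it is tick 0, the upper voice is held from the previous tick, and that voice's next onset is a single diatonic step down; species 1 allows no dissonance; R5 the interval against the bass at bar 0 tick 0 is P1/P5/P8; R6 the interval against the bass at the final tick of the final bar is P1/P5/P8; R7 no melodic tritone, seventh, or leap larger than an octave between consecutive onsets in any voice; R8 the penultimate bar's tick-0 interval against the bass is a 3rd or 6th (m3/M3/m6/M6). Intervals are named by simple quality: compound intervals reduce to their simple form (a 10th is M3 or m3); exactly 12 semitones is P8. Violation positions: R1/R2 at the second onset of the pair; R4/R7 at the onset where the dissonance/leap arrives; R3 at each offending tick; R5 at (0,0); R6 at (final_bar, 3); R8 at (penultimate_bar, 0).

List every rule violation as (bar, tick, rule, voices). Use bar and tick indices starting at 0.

(0, 0, R5, (0, 2))
(1, 0, R7, (1,))
(3, 0, R1, (0, 1))
(3, 0, R4, (0, 2))
(4, 0, R4, (0, 1))
(6, 0, R2, (0, 1))
(7, 0, R2, (0, 2))
(7, 0, R8, (0, 2))
(8, 0, R2, (0, 1))
(8, 3, R6, (0, 2))

bar 0: v0=F3 v1=F4 v2=A4 downbeat M3
bar 1: v0=G3 v1=B3 v2=B4 downbeat M3
bar 2: v0=F3 v1=C4 v2=A4 downbeat M3
bar 3: v0=G3 v1=D4 v2=F4 downbeat m7
bar 4: v0=A3 v1=B4 v2=C5 downbeat m3
bar 5: v0=B3 v1=B4 v2=B4 downbeat P8
bar 6: v0=A3 v1=E4 v2=C5 downbeat m3
bar 7: v0=E3 v1=C4 v2=E4 downbeat P8
bar 8: v0=F3 v1=F4 v2=A4 downbeat M3
  -> R5 @ bar 0 tick 0 v(0, 2): opens on M3
  -> R7 @ bar 1 tick 0 v(1,): F4->B3 leap 6st
  -> R1 @ bar 3 tick 0 v(0, 1): F3/C4 P5 -> G3/D4 P5 similar
  -> R4 @ bar 3 tick 0 v(0, 2): G3/F4 m7 untreated
  -> R4 @ bar 4 tick 0 v(0, 1): A3/B4 M2 untreated
  -> R2 @ bar 6 tick 0 v(0, 1): B3/B4 P8 -> A3/E4 P5 similar
  -> R2 @ bar 7 tick 0 v(0, 2): A3/C5 m3 -> E3/E4 P8 similar
  -> R8 @ bar 7 tick 0 v(0, 2): penult P8 not 3rd/6th
  -> R2 @ bar 8 tick 0 v(0, 1): E3/C4 m6 -> F3/F4 P8 similar
  -> R6 @ bar 8 tick 3 v(0, 2): closes on M3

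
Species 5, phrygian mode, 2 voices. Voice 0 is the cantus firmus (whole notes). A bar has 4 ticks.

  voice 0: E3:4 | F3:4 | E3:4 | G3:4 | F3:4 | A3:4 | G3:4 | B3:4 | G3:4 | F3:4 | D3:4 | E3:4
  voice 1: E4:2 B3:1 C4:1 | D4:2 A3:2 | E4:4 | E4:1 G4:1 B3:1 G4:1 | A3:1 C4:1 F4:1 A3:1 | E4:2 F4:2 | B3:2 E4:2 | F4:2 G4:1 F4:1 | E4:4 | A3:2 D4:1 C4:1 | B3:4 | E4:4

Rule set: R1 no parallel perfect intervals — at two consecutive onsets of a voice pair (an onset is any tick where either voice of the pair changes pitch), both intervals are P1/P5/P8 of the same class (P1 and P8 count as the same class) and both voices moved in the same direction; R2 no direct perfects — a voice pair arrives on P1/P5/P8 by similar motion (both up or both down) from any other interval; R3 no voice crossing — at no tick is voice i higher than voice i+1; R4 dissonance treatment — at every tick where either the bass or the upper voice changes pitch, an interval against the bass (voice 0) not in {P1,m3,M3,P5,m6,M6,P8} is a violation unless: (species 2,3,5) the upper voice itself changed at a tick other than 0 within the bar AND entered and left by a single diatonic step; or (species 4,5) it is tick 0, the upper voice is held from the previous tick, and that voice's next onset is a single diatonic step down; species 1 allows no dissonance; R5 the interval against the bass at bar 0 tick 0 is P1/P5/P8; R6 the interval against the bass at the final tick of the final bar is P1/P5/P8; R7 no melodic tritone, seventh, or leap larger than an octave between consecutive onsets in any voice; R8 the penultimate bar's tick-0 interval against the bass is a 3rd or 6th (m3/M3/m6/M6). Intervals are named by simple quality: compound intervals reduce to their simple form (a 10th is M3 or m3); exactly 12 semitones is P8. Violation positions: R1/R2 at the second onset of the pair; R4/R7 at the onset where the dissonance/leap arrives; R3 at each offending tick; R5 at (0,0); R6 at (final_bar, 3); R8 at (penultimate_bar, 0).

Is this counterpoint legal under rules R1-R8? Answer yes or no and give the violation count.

No (5 violations)

bar 0: v0=E3 v1=E4 (P8)
bar 1: v0=F3 v1=D4 (M6)
bar 2: v0=E3 v1=E4 (P8)
bar 3: v0=G3 v1=E4 (M6)
bar 4: v0=F3 v1=A3 (M3)
bar 5: v0=A3 v1=E4 (P5)
bar 6: v0=G3 v1=B3 (M3)
bar 7: v0=B3 v1=F4 (TT)
bar 8: v0=G3 v1=E4 (M6)
bar 9: v0=F3 v1=A3 (M3)
bar 10: v0=D3 v1=B3 (M6)
bar 11: v0=E3 v1=E4 (P8)
  R7 @ bar4.0: G4->A3 leap 10st
  R2 @ bar5.0: F3/A3 M3 -> A3/E4 P5 similar
  R7 @ bar6.0: F4->B3 leap 6st
  R4 @ bar7.0: B3/F4 TT untreated
  R2 @ bar11.0: D3/B3 M6 -> E3/E4 P8 similar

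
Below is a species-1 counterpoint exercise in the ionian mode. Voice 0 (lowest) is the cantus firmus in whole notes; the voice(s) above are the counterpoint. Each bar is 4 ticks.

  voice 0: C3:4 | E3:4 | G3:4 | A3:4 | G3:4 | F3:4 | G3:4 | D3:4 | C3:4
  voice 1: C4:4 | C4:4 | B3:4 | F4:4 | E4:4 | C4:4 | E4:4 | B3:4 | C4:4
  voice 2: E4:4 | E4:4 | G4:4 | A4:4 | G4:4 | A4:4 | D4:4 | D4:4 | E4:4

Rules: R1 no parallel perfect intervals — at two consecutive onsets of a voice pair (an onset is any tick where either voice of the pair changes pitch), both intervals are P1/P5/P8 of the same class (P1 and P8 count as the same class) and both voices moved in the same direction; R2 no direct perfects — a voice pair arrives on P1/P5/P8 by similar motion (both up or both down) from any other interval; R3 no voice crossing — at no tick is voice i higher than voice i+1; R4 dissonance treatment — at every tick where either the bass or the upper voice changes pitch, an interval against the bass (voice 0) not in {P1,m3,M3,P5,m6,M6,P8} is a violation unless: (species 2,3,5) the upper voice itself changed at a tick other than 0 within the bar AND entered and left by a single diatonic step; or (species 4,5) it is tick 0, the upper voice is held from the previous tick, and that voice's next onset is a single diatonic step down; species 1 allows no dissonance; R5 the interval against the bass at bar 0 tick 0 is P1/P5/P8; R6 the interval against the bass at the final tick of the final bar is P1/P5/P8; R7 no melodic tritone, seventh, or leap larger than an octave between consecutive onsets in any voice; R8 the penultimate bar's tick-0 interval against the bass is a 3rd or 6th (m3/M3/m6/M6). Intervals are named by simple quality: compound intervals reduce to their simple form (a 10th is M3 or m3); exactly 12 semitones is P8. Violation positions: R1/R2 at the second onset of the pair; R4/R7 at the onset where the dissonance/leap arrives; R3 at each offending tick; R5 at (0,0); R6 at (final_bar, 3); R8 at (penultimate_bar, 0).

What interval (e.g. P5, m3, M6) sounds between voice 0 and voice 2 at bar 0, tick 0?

voice 0=C3 voice 2=E4 -> M3

M3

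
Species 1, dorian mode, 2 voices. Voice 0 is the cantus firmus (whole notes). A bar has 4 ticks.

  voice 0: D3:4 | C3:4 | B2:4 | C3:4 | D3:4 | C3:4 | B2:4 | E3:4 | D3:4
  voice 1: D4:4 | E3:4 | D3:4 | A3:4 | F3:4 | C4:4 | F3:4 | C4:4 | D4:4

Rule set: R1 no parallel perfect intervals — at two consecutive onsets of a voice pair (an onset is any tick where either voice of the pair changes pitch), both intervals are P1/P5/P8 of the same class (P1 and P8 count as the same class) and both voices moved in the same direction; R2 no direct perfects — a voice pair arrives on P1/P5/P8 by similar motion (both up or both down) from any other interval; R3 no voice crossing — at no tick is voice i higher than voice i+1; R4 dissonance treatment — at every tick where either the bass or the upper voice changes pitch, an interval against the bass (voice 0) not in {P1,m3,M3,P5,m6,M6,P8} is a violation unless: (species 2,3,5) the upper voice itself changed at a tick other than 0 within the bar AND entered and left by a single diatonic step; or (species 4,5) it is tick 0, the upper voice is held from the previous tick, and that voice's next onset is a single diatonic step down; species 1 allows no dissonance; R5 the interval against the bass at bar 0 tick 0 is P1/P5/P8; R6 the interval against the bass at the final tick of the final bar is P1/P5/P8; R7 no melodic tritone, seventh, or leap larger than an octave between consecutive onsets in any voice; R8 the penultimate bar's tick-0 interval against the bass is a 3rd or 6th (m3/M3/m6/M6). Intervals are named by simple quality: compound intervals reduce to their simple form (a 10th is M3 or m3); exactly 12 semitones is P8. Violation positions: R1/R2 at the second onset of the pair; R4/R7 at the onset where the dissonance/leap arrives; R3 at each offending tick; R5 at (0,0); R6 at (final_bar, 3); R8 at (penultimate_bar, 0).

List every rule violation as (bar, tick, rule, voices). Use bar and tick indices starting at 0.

bar 0: v0=D3 v1=D4 downbeat P8
bar 1: v0=C3 v1=E3 downbeat M3
bar 2: v0=B2 v1=D3 downbeat m3
bar 3: v0=C3 v1=A3 downbeat M6
bar 4: v0=D3 v1=F3 downbeat m3
bar 5: v0=C3 v1=C4 downbeat P8
bar 6: v0=B2 v1=F3 downbeat TT
bar 7: v0=E3 v1=C4 downbeat m6
bar 8: v0=D3 v1=D4 downbeat P8
  -> R7 @ bar 1 tick 0 v(1,): D4->E3 leap 10st
  -> R4 @ bar 6 tick 0 v(0, 1): B2/F3 TT untreated

(1, 0, R7, (1,))
(6, 0, R4, (0, 1))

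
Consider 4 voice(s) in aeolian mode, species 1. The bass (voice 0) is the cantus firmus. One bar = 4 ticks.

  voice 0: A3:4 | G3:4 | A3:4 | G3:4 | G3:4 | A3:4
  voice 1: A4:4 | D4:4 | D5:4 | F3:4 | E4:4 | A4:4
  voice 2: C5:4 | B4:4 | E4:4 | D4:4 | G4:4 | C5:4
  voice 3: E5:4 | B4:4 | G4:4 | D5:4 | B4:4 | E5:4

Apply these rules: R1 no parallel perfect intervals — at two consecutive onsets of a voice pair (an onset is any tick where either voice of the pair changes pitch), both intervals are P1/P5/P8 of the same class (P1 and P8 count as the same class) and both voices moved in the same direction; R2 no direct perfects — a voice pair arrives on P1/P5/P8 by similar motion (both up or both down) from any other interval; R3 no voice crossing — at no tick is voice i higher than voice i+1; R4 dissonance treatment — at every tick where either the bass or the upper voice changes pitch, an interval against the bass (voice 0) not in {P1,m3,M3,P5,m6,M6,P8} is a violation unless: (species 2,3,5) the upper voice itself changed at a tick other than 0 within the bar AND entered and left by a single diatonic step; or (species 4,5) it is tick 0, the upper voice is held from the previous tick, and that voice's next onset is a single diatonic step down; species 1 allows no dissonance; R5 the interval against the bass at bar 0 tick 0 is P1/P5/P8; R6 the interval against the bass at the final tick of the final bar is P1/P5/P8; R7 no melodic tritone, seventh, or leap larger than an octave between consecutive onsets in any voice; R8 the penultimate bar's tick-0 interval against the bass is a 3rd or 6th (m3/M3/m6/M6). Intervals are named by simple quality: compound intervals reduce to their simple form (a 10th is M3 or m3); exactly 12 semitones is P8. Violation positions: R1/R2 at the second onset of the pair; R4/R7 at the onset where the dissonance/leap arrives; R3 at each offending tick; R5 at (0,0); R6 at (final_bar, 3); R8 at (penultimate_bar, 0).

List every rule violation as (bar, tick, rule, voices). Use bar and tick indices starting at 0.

(0, 0, R5, (0, 2))
(1, 0, R2, (0, 1))
(1, 0, R2, (2, 3))
(2, 0, R3, (1, 2))
(2, 0, R4, (0, 1))
(2, 0, R4, (0, 3))
(2, 1, R3, (1, 2))
(2, 2, R3, (1, 2))
(2, 3, R3, (1, 2))
(3, 0, R1, (0, 2))
(3, 0, R3, (0, 1))
(3, 0, R4, (0, 1))
(3, 0, R7, (1,))
(3, 1, R3, (0, 1))
(3, 2, R3, (0, 1))
(3, 3, R3, (0, 1))
(4, 0, R7, (1,))
(4, 0, R8, (0, 2))
(5, 0, R1, (1, 3))
(5, 0, R2, (0, 1))
(5, 0, R2, (0, 3))
(5, 3, R6, (0, 2))

bar 0: v0=A3 v1=A4 v2=C5 v3=E5 downbeat P5
bar 1: v0=G3 v1=D4 v2=B4 v3=B4 downbeat M3
bar 2: v0=A3 v1=D5 v2=E4 v3=G4 downbeat m7
bar 3: v0=G3 v1=F3 v2=D4 v3=D5 downbeat P5
bar 4: v0=G3 v1=E4 v2=G4 v3=B4 downbeat M3
bar 5: v0=A3 v1=A4 v2=C5 v3=E5 downbeat P5
  -> R5 @ bar 0 tick 0 v(0, 2): opens on m3
  -> R2 @ bar 1 tick 0 v(0, 1): A3/A4 P8 -> G3/D4 P5 similar
  -> R2 @ bar 1 tick 0 v(2, 3): C5/E5 M3 -> B4/B4 P1 similar
  -> R3 @ bar 2 tick 0 v(1, 2): D5 above E4
  -> R4 @ bar 2 tick 0 v(0, 1): A3/D5 P4 untreated
  -> R4 @ bar 2 tick 0 v(0, 3): A3/G4 m7 untreated
  -> R3 @ bar 2 tick 1 v(1, 2): D5 above E4
  -> R3 @ bar 2 tick 2 v(1, 2): D5 above E4
  -> R3 @ bar 2 tick 3 v(1, 2): D5 above E4
  -> R1 @ bar 3 tick 0 v(0, 2): A3/E4 P5 -> G3/D4 P5 similar
  -> R3 @ bar 3 tick 0 v(0, 1): G3 above F3
  -> R4 @ bar 3 tick 0 v(0, 1): G3/F3 M2 untreated
  -> R7 @ bar 3 tick 0 v(1,): D5->F3 leap 21st
  -> R3 @ bar 3 tick 1 v(0, 1): G3 above F3
  -> R3 @ bar 3 tick 2 v(0, 1): G3 above F3
  -> R3 @ bar 3 tick 3 v(0, 1): G3 above F3
  -> R7 @ bar 4 tick 0 v(1,): F3->E4 leap 11st
  -> R8 @ bar 4 tick 0 v(0, 2): penult P8 not 3rd/6th
  -> R1 @ bar 5 tick 0 v(1, 3): E4/B4 P5 -> A4/E5 P5 similar
  -> R2 @ bar 5 tick 0 v(0, 1): G3/E4 M6 -> A3/A4 P8 similar
  -> R2 @ bar 5 tick 0 v(0, 3): G3/B4 M3 -> A3/E5 P5 similar
  -> R6 @ bar 5 tick 3 v(0, 2): closes on m3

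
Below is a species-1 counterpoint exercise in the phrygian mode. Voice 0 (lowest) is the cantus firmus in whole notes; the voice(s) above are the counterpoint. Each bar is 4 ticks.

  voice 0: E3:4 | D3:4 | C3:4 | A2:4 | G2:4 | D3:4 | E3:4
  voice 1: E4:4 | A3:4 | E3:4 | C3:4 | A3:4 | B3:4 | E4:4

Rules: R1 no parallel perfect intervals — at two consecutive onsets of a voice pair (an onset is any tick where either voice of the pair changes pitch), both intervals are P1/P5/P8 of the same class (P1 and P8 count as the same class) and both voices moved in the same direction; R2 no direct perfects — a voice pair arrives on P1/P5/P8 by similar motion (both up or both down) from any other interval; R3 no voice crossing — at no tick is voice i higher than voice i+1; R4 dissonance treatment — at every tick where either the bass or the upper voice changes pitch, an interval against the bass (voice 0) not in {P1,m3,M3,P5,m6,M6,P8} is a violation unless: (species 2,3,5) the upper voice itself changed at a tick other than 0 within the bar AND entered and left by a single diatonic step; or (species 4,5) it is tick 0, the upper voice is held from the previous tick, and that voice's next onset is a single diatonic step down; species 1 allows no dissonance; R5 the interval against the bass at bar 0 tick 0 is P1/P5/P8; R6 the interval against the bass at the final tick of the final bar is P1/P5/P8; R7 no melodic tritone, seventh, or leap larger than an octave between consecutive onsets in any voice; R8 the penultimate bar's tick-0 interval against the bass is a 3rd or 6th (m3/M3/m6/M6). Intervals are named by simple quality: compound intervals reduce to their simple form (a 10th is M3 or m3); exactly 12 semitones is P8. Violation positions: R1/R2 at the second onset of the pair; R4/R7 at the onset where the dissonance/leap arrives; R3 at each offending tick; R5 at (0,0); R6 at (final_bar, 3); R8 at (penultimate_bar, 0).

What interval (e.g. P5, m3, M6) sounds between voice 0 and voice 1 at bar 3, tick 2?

m3

voice 0=A2 voice 1=C3 -> m3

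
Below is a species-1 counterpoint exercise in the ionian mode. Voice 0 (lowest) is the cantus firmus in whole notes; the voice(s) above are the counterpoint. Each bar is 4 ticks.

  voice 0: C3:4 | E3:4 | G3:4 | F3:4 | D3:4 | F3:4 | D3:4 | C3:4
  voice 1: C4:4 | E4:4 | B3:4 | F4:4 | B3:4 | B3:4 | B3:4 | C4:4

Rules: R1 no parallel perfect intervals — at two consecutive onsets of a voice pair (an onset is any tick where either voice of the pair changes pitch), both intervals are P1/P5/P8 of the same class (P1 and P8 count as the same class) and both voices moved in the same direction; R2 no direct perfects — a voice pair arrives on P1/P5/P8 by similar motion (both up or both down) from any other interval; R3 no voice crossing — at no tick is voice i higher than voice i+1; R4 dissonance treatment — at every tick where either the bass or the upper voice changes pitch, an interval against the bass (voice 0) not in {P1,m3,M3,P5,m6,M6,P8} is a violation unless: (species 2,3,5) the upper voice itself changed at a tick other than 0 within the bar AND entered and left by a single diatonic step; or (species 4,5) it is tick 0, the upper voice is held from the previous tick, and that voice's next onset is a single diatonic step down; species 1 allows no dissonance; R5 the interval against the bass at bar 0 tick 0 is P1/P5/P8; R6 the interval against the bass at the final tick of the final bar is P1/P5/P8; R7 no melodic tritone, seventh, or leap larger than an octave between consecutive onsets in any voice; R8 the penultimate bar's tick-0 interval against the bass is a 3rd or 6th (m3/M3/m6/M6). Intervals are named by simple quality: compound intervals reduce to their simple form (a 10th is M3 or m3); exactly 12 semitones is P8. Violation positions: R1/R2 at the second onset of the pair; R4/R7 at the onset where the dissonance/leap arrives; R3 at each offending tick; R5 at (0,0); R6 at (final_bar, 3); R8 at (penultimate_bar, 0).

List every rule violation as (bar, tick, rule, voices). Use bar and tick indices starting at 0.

bar 0: v0=C3 v1=C4 downbeat P8
bar 1: v0=E3 v1=E4 downbeat P8
bar 2: v0=G3 v1=B3 downbeat M3
bar 3: v0=F3 v1=F4 downbeat P8
bar 4: v0=D3 v1=B3 downbeat M6
bar 5: v0=F3 v1=B3 downbeat TT
bar 6: v0=D3 v1=B3 downbeat M6
bar 7: v0=C3 v1=C4 downbeat P8
  -> R1 @ bar 1 tick 0 v(0, 1): C3/C4 P8 -> E3/E4 P8 similar
  -> R7 @ bar 3 tick 0 v(1,): B3->F4 leap 6st
  -> R7 @ bar 4 tick 0 v(1,): F4->B3 leap 6st
  -> R4 @ bar 5 tick 0 v(0, 1): F3/B3 TT untreated

(1, 0, R1, (0, 1))
(3, 0, R7, (1,))
(4, 0, R7, (1,))
(5, 0, R4, (0, 1))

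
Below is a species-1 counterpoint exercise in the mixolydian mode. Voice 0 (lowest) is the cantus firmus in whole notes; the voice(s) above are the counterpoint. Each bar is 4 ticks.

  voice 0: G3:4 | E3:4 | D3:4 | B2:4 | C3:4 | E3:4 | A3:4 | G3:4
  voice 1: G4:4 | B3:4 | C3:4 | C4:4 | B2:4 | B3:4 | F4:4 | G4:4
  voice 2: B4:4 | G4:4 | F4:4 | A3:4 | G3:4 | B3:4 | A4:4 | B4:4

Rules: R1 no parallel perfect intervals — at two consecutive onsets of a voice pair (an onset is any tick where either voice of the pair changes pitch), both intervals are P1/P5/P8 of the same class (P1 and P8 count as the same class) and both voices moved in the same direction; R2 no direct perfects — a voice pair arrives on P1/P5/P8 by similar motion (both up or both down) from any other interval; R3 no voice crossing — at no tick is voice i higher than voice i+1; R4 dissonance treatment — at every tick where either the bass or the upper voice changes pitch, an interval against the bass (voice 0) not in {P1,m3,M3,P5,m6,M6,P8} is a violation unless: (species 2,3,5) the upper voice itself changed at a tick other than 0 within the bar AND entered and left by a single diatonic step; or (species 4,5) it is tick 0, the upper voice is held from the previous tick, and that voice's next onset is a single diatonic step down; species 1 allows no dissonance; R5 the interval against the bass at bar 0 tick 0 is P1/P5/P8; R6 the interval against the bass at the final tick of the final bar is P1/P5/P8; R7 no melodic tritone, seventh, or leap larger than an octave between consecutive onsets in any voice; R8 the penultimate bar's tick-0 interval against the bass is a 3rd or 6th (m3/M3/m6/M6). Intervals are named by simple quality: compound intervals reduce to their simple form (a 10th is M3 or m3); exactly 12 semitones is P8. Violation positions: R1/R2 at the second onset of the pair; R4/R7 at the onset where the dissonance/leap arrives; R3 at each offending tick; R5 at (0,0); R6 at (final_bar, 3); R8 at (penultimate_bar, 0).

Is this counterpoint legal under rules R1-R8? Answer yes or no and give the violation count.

bar 0: v0=G3 v1=G4 v2=B4 (M3)
bar 1: v0=E3 v1=B3 v2=G4 (m3)
bar 2: v0=D3 v1=C3 v2=F4 (m3)
bar 3: v0=B2 v1=C4 v2=A3 (m7)
bar 4: v0=C3 v1=B2 v2=G3 (P5)
bar 5: v0=E3 v1=B3 v2=B3 (P5)
bar 6: v0=A3 v1=F4 v2=A4 (P8)
bar 7: v0=G3 v1=G4 v2=B4 (M3)
  R5 @ bar0.0: opens on M3
  R2 @ bar1.0: G3/G4 P8 -> E3/B3 P5 similar
  R3 @ bar2.0: D3 above C3
  R4 @ bar2.0: D3/C3 M2 untreated
  R7 @ bar2.0: B3->C3 leap 11st
  R3 @ bar2.1: D3 above C3
  R3 @ bar2.2: D3 above C3
  R3 @ bar2.3: D3 above C3
  R3 @ bar3.0: C4 above A3
  R4 @ bar3.0: B2/C4 m2 untreated
  R4 @ bar3.0: B2/A3 m7 untreated
  R3 @ bar3.1: C4 above A3
  R3 @ bar3.2: C4 above A3
  R3 @ bar3.3: C4 above A3
  R3 @ bar4.0: C3 above B2
  R4 @ bar4.0: C3/B2 m2 untreated
  R7 @ bar4.0: C4->B2 leap 13st
  R3 @ bar4.1: C3 above B2
  R3 @ bar4.2: C3 above B2
  R3 @ bar4.3: C3 above B2
  R1 @ bar5.0: C3/G3 P5 -> E3/B3 P5 similar
  R2 @ bar5.0: C3/B2 m2 -> E3/B3 P5 similar
  R2 @ bar5.0: B2/G3 m6 -> B3/B3 P1 similar
  R2 @ bar6.0: E3/B3 P5 -> A3/A4 P8 similar
  R7 @ bar6.0: B3->F4 leap 6st
  R7 @ bar6.0: B3->A4 leap 10st
  R8 @ bar6.0: penult P8 not 3rd/6th
  R6 @ bar7.3: closes on M3

No (28 violations)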